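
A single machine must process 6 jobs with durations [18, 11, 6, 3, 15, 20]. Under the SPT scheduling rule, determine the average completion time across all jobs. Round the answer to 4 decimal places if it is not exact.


Sort jobs by processing time (SPT order): [3, 6, 11, 15, 18, 20]
Compute completion times sequentially:
  Job 1: processing = 3, completes at 3
  Job 2: processing = 6, completes at 9
  Job 3: processing = 11, completes at 20
  Job 4: processing = 15, completes at 35
  Job 5: processing = 18, completes at 53
  Job 6: processing = 20, completes at 73
Sum of completion times = 193
Average completion time = 193/6 = 32.1667

32.1667


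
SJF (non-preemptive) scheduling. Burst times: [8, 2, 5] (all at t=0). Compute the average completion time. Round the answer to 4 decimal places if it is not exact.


SJF order (ascending): [2, 5, 8]
Completion times:
  Job 1: burst=2, C=2
  Job 2: burst=5, C=7
  Job 3: burst=8, C=15
Average completion = 24/3 = 8.0

8.0


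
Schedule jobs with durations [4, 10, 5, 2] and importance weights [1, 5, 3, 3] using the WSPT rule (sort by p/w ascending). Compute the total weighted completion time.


Compute p/w ratios and sort ascending (WSPT): [(2, 3), (5, 3), (10, 5), (4, 1)]
Compute weighted completion times:
  Job (p=2,w=3): C=2, w*C=3*2=6
  Job (p=5,w=3): C=7, w*C=3*7=21
  Job (p=10,w=5): C=17, w*C=5*17=85
  Job (p=4,w=1): C=21, w*C=1*21=21
Total weighted completion time = 133

133


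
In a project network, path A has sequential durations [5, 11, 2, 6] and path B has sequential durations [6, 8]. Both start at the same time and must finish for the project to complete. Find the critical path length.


Path A total = 5 + 11 + 2 + 6 = 24
Path B total = 6 + 8 = 14
Critical path = longest path = max(24, 14) = 24

24


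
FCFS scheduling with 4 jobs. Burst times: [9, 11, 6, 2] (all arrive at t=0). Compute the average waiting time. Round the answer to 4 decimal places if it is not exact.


FCFS order (as given): [9, 11, 6, 2]
Waiting times:
  Job 1: wait = 0
  Job 2: wait = 9
  Job 3: wait = 20
  Job 4: wait = 26
Sum of waiting times = 55
Average waiting time = 55/4 = 13.75

13.75


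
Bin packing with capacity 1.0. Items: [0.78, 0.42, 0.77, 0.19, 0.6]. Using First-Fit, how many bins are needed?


Place items sequentially using First-Fit:
  Item 0.78 -> new Bin 1
  Item 0.42 -> new Bin 2
  Item 0.77 -> new Bin 3
  Item 0.19 -> Bin 1 (now 0.97)
  Item 0.6 -> new Bin 4
Total bins used = 4

4


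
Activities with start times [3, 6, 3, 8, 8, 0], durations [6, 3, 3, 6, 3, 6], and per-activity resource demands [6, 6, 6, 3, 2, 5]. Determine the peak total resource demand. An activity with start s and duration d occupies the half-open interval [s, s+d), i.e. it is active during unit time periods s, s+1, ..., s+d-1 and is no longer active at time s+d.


Each activity i is active on [start_i, start_i + duration_i).
Compute total resource usage per time slot:
  t=0: active resources = [5], total = 5
  t=1: active resources = [5], total = 5
  t=2: active resources = [5], total = 5
  t=3: active resources = [6, 6, 5], total = 17
  t=4: active resources = [6, 6, 5], total = 17
  t=5: active resources = [6, 6, 5], total = 17
  t=6: active resources = [6, 6], total = 12
  t=7: active resources = [6, 6], total = 12
  t=8: active resources = [6, 6, 3, 2], total = 17
  t=9: active resources = [3, 2], total = 5
  t=10: active resources = [3, 2], total = 5
  t=11: active resources = [3], total = 3
  t=12: active resources = [3], total = 3
  t=13: active resources = [3], total = 3
Peak resource demand = 17

17


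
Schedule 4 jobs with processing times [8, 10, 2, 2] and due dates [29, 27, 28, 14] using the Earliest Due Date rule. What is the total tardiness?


Sort by due date (EDD order): [(2, 14), (10, 27), (2, 28), (8, 29)]
Compute completion times and tardiness:
  Job 1: p=2, d=14, C=2, tardiness=max(0,2-14)=0
  Job 2: p=10, d=27, C=12, tardiness=max(0,12-27)=0
  Job 3: p=2, d=28, C=14, tardiness=max(0,14-28)=0
  Job 4: p=8, d=29, C=22, tardiness=max(0,22-29)=0
Total tardiness = 0

0


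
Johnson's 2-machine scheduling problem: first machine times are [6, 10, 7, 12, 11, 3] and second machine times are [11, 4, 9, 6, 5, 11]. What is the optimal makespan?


Apply Johnson's rule:
  Group 1 (a <= b): [(6, 3, 11), (1, 6, 11), (3, 7, 9)]
  Group 2 (a > b): [(4, 12, 6), (5, 11, 5), (2, 10, 4)]
Optimal job order: [6, 1, 3, 4, 5, 2]
Schedule:
  Job 6: M1 done at 3, M2 done at 14
  Job 1: M1 done at 9, M2 done at 25
  Job 3: M1 done at 16, M2 done at 34
  Job 4: M1 done at 28, M2 done at 40
  Job 5: M1 done at 39, M2 done at 45
  Job 2: M1 done at 49, M2 done at 53
Makespan = 53

53


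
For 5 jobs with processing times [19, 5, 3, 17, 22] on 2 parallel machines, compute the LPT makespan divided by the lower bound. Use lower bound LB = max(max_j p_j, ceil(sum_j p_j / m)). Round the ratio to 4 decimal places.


LPT order: [22, 19, 17, 5, 3]
Machine loads after assignment: [30, 36]
LPT makespan = 36
Lower bound = max(max_job, ceil(total/2)) = max(22, 33) = 33
Ratio = 36 / 33 = 1.0909

1.0909


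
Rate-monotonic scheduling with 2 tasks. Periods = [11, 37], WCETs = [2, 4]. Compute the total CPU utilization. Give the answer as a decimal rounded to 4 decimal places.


Compute individual utilizations (exact fractions):
  Task 1: C/T = 2/11 (approx. 0.1818)
  Task 2: C/T = 4/37 (approx. 0.1081)
Total utilization U = 2/11 + 4/37 = 118/407
Rounded to 4 decimal places: U = 0.2899
RM (Liu & Layland) bound for 2 tasks = 0.828427; compare with U = 118/407 (approx. 0.289926)
U <= bound, so schedulable by RM sufficient condition.

0.2899


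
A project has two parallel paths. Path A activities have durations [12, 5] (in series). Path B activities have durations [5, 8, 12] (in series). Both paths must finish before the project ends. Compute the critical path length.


Path A total = 12 + 5 = 17
Path B total = 5 + 8 + 12 = 25
Critical path = longest path = max(17, 25) = 25

25


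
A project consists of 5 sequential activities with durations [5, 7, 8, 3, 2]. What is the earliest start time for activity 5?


Activity 5 starts after activities 1 through 4 complete.
Predecessor durations: [5, 7, 8, 3]
ES = 5 + 7 + 8 + 3 = 23

23


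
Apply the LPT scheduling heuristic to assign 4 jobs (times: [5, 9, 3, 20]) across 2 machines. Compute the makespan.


Sort jobs in decreasing order (LPT): [20, 9, 5, 3]
Assign each job to the least loaded machine:
  Machine 1: jobs [20], load = 20
  Machine 2: jobs [9, 5, 3], load = 17
Makespan = max load = 20

20


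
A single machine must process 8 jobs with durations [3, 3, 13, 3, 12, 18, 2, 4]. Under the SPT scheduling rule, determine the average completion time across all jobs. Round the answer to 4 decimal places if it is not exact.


Sort jobs by processing time (SPT order): [2, 3, 3, 3, 4, 12, 13, 18]
Compute completion times sequentially:
  Job 1: processing = 2, completes at 2
  Job 2: processing = 3, completes at 5
  Job 3: processing = 3, completes at 8
  Job 4: processing = 3, completes at 11
  Job 5: processing = 4, completes at 15
  Job 6: processing = 12, completes at 27
  Job 7: processing = 13, completes at 40
  Job 8: processing = 18, completes at 58
Sum of completion times = 166
Average completion time = 166/8 = 20.75

20.75


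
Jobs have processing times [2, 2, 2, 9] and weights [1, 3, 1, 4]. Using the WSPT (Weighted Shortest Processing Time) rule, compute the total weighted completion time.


Compute p/w ratios and sort ascending (WSPT): [(2, 3), (2, 1), (2, 1), (9, 4)]
Compute weighted completion times:
  Job (p=2,w=3): C=2, w*C=3*2=6
  Job (p=2,w=1): C=4, w*C=1*4=4
  Job (p=2,w=1): C=6, w*C=1*6=6
  Job (p=9,w=4): C=15, w*C=4*15=60
Total weighted completion time = 76

76


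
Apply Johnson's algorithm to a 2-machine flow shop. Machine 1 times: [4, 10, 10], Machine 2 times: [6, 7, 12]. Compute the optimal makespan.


Apply Johnson's rule:
  Group 1 (a <= b): [(1, 4, 6), (3, 10, 12)]
  Group 2 (a > b): [(2, 10, 7)]
Optimal job order: [1, 3, 2]
Schedule:
  Job 1: M1 done at 4, M2 done at 10
  Job 3: M1 done at 14, M2 done at 26
  Job 2: M1 done at 24, M2 done at 33
Makespan = 33

33


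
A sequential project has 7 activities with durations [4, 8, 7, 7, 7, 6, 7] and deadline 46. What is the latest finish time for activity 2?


LF(activity 2) = deadline - sum of successor durations
Successors: activities 3 through 7 with durations [7, 7, 7, 6, 7]
Sum of successor durations = 34
LF = 46 - 34 = 12

12


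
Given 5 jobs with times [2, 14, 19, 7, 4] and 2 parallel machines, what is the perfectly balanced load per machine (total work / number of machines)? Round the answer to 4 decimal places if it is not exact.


Total processing time = 2 + 14 + 19 + 7 + 4 = 46
Number of machines = 2
Ideal balanced load = 46 / 2 = 23.0

23.0


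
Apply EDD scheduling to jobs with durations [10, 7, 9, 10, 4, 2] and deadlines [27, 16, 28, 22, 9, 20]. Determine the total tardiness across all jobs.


Sort by due date (EDD order): [(4, 9), (7, 16), (2, 20), (10, 22), (10, 27), (9, 28)]
Compute completion times and tardiness:
  Job 1: p=4, d=9, C=4, tardiness=max(0,4-9)=0
  Job 2: p=7, d=16, C=11, tardiness=max(0,11-16)=0
  Job 3: p=2, d=20, C=13, tardiness=max(0,13-20)=0
  Job 4: p=10, d=22, C=23, tardiness=max(0,23-22)=1
  Job 5: p=10, d=27, C=33, tardiness=max(0,33-27)=6
  Job 6: p=9, d=28, C=42, tardiness=max(0,42-28)=14
Total tardiness = 21

21


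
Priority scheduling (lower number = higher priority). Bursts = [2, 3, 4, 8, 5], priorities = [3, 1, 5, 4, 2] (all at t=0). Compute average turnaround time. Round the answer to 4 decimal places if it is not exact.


Sort by priority (ascending = highest first):
Order: [(1, 3), (2, 5), (3, 2), (4, 8), (5, 4)]
Completion times:
  Priority 1, burst=3, C=3
  Priority 2, burst=5, C=8
  Priority 3, burst=2, C=10
  Priority 4, burst=8, C=18
  Priority 5, burst=4, C=22
Average turnaround = 61/5 = 12.2

12.2


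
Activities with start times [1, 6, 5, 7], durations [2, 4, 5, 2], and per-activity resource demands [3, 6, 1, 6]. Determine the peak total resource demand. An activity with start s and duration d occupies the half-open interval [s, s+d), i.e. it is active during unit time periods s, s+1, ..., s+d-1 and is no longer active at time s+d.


Each activity i is active on [start_i, start_i + duration_i).
Compute total resource usage per time slot:
  t=0: active resources = [], total = 0
  t=1: active resources = [3], total = 3
  t=2: active resources = [3], total = 3
  t=3: active resources = [], total = 0
  t=4: active resources = [], total = 0
  t=5: active resources = [1], total = 1
  t=6: active resources = [6, 1], total = 7
  t=7: active resources = [6, 1, 6], total = 13
  t=8: active resources = [6, 1, 6], total = 13
  t=9: active resources = [6, 1], total = 7
Peak resource demand = 13

13


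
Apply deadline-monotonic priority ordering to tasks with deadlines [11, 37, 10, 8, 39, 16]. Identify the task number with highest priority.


Sort tasks by relative deadline (ascending):
  Task 4: deadline = 8
  Task 3: deadline = 10
  Task 1: deadline = 11
  Task 6: deadline = 16
  Task 2: deadline = 37
  Task 5: deadline = 39
Priority order (highest first): [4, 3, 1, 6, 2, 5]
Highest priority task = 4

4


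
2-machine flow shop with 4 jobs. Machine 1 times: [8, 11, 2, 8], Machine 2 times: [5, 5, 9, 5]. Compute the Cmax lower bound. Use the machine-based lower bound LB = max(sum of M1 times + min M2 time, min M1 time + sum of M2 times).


LB1 = sum(M1 times) + min(M2 times) = 29 + 5 = 34
LB2 = min(M1 times) + sum(M2 times) = 2 + 24 = 26
Lower bound = max(LB1, LB2) = max(34, 26) = 34

34


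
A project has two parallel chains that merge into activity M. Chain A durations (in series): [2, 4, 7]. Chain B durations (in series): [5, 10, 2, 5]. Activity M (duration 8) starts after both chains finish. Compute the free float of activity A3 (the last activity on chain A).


ES(A3) = sum of predecessors on chain A = 6
EF(A3) = ES + duration = 6 + 7 = 13
Successor of A3 is M. ES(M) = max(sum(A), sum(B)) = max(13, 22) = 22
Free float = ES(successor) - EF(current) = 22 - 13 = 9

9


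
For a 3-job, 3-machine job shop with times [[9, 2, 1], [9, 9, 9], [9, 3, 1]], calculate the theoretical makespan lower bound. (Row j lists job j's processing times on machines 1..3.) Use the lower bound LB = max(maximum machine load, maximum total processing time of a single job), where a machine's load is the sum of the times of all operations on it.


Machine loads:
  Machine 1: 9 + 9 + 9 = 27
  Machine 2: 2 + 9 + 3 = 14
  Machine 3: 1 + 9 + 1 = 11
Max machine load = 27
Job totals:
  Job 1: 12
  Job 2: 27
  Job 3: 13
Max job total = 27
Lower bound = max(27, 27) = 27

27


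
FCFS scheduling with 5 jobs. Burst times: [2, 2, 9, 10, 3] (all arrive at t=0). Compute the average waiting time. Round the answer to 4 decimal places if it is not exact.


FCFS order (as given): [2, 2, 9, 10, 3]
Waiting times:
  Job 1: wait = 0
  Job 2: wait = 2
  Job 3: wait = 4
  Job 4: wait = 13
  Job 5: wait = 23
Sum of waiting times = 42
Average waiting time = 42/5 = 8.4

8.4


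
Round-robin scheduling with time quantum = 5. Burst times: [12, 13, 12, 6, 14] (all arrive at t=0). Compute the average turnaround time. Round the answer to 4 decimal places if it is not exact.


Time quantum = 5
Execution trace:
  J1 runs 5 units, time = 5
  J2 runs 5 units, time = 10
  J3 runs 5 units, time = 15
  J4 runs 5 units, time = 20
  J5 runs 5 units, time = 25
  J1 runs 5 units, time = 30
  J2 runs 5 units, time = 35
  J3 runs 5 units, time = 40
  J4 runs 1 units, time = 41
  J5 runs 5 units, time = 46
  J1 runs 2 units, time = 48
  J2 runs 3 units, time = 51
  J3 runs 2 units, time = 53
  J5 runs 4 units, time = 57
Finish times: [48, 51, 53, 41, 57]
Average turnaround = 250/5 = 50.0

50.0


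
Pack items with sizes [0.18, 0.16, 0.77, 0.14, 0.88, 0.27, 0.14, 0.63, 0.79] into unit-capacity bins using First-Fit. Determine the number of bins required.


Place items sequentially using First-Fit:
  Item 0.18 -> new Bin 1
  Item 0.16 -> Bin 1 (now 0.34)
  Item 0.77 -> new Bin 2
  Item 0.14 -> Bin 1 (now 0.48)
  Item 0.88 -> new Bin 3
  Item 0.27 -> Bin 1 (now 0.75)
  Item 0.14 -> Bin 1 (now 0.89)
  Item 0.63 -> new Bin 4
  Item 0.79 -> new Bin 5
Total bins used = 5

5


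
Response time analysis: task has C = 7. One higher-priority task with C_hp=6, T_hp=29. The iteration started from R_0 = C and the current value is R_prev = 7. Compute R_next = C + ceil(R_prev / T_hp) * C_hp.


R_next = C + ceil(R_prev / T_hp) * C_hp
ceil(7 / 29) = ceil(0.2414) = 1
Interference = 1 * 6 = 6
R_next = 7 + 6 = 13

13


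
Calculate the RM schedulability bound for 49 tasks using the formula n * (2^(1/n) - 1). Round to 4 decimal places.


Compute 2^(1/49) = 1.0142463870
Subtract 1: 1.0142463870 - 1 = 0.0142463870
Multiply by n: 49 * 0.0142463870 = 0.6980729630
Round to 4 dp: 0.6981

0.6981


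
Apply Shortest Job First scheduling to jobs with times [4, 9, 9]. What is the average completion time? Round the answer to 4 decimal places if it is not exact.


SJF order (ascending): [4, 9, 9]
Completion times:
  Job 1: burst=4, C=4
  Job 2: burst=9, C=13
  Job 3: burst=9, C=22
Average completion = 39/3 = 13.0

13.0


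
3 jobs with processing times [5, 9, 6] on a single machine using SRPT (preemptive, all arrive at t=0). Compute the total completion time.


Since all jobs arrive at t=0, SRPT equals SPT ordering.
SPT order: [5, 6, 9]
Completion times:
  Job 1: p=5, C=5
  Job 2: p=6, C=11
  Job 3: p=9, C=20
Total completion time = 5 + 11 + 20 = 36

36


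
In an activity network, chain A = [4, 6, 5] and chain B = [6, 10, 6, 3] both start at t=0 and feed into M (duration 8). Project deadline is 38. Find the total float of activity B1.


Forward pass: ES(B1) = sum of predecessors on chain B = 0
EF = ES + duration = 0 + 6 = 6
Backward pass: LF(M) = deadline = 38; LS(M) = 38 - 8 = 30
LF(B1) = LS(M) - sum(successors on chain B) = 30 - 19 = 11
LS = LF - duration = 11 - 6 = 5
Total float = LS - ES = 5 - 0 = 5

5


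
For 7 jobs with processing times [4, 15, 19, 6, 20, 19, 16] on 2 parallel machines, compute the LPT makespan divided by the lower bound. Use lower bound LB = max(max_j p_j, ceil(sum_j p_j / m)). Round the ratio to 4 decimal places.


LPT order: [20, 19, 19, 16, 15, 6, 4]
Machine loads after assignment: [51, 48]
LPT makespan = 51
Lower bound = max(max_job, ceil(total/2)) = max(20, 50) = 50
Ratio = 51 / 50 = 1.02

1.02


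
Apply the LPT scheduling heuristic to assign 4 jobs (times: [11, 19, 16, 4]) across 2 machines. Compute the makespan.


Sort jobs in decreasing order (LPT): [19, 16, 11, 4]
Assign each job to the least loaded machine:
  Machine 1: jobs [19, 4], load = 23
  Machine 2: jobs [16, 11], load = 27
Makespan = max load = 27

27


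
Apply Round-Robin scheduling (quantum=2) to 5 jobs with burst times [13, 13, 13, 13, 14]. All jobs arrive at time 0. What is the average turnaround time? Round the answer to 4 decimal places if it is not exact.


Time quantum = 2
Execution trace:
  J1 runs 2 units, time = 2
  J2 runs 2 units, time = 4
  J3 runs 2 units, time = 6
  J4 runs 2 units, time = 8
  J5 runs 2 units, time = 10
  J1 runs 2 units, time = 12
  J2 runs 2 units, time = 14
  J3 runs 2 units, time = 16
  J4 runs 2 units, time = 18
  J5 runs 2 units, time = 20
  J1 runs 2 units, time = 22
  J2 runs 2 units, time = 24
  J3 runs 2 units, time = 26
  J4 runs 2 units, time = 28
  J5 runs 2 units, time = 30
  J1 runs 2 units, time = 32
  J2 runs 2 units, time = 34
  J3 runs 2 units, time = 36
  J4 runs 2 units, time = 38
  J5 runs 2 units, time = 40
  J1 runs 2 units, time = 42
  J2 runs 2 units, time = 44
  J3 runs 2 units, time = 46
  J4 runs 2 units, time = 48
  J5 runs 2 units, time = 50
  J1 runs 2 units, time = 52
  J2 runs 2 units, time = 54
  J3 runs 2 units, time = 56
  J4 runs 2 units, time = 58
  J5 runs 2 units, time = 60
  J1 runs 1 units, time = 61
  J2 runs 1 units, time = 62
  J3 runs 1 units, time = 63
  J4 runs 1 units, time = 64
  J5 runs 2 units, time = 66
Finish times: [61, 62, 63, 64, 66]
Average turnaround = 316/5 = 63.2

63.2


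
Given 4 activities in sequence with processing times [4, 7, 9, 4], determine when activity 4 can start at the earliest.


Activity 4 starts after activities 1 through 3 complete.
Predecessor durations: [4, 7, 9]
ES = 4 + 7 + 9 = 20

20


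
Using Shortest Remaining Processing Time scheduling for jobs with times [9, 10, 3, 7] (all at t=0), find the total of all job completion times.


Since all jobs arrive at t=0, SRPT equals SPT ordering.
SPT order: [3, 7, 9, 10]
Completion times:
  Job 1: p=3, C=3
  Job 2: p=7, C=10
  Job 3: p=9, C=19
  Job 4: p=10, C=29
Total completion time = 3 + 10 + 19 + 29 = 61

61


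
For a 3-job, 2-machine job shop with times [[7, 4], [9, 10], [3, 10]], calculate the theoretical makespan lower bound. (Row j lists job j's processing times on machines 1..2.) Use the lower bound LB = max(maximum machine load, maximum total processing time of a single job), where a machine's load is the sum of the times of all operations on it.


Machine loads:
  Machine 1: 7 + 9 + 3 = 19
  Machine 2: 4 + 10 + 10 = 24
Max machine load = 24
Job totals:
  Job 1: 11
  Job 2: 19
  Job 3: 13
Max job total = 19
Lower bound = max(24, 19) = 24

24


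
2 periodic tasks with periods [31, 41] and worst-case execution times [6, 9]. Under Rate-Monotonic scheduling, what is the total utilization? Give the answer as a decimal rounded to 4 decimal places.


Compute individual utilizations (exact fractions):
  Task 1: C/T = 6/31 (approx. 0.1935)
  Task 2: C/T = 9/41 (approx. 0.2195)
Total utilization U = 6/31 + 9/41 = 525/1271
Rounded to 4 decimal places: U = 0.4131
RM (Liu & Layland) bound for 2 tasks = 0.828427; compare with U = 525/1271 (approx. 0.413061)
U <= bound, so schedulable by RM sufficient condition.

0.4131


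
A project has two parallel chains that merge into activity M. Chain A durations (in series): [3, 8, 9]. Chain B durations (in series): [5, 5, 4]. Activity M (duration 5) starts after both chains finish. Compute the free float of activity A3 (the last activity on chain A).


ES(A3) = sum of predecessors on chain A = 11
EF(A3) = ES + duration = 11 + 9 = 20
Successor of A3 is M. ES(M) = max(sum(A), sum(B)) = max(20, 14) = 20
Free float = ES(successor) - EF(current) = 20 - 20 = 0

0


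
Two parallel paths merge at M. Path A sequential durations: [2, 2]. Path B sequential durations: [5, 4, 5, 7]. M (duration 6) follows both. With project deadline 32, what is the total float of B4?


Forward pass: ES(B4) = sum of predecessors on chain B = 14
EF = ES + duration = 14 + 7 = 21
Backward pass: LF(M) = deadline = 32; LS(M) = 32 - 6 = 26
LF(B4) = LS(M) - sum(successors on chain B) = 26 - 0 = 26
LS = LF - duration = 26 - 7 = 19
Total float = LS - ES = 19 - 14 = 5

5


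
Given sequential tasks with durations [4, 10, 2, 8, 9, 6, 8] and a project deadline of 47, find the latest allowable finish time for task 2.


LF(activity 2) = deadline - sum of successor durations
Successors: activities 3 through 7 with durations [2, 8, 9, 6, 8]
Sum of successor durations = 33
LF = 47 - 33 = 14

14


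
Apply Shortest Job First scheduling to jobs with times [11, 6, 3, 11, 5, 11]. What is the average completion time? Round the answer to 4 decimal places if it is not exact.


SJF order (ascending): [3, 5, 6, 11, 11, 11]
Completion times:
  Job 1: burst=3, C=3
  Job 2: burst=5, C=8
  Job 3: burst=6, C=14
  Job 4: burst=11, C=25
  Job 5: burst=11, C=36
  Job 6: burst=11, C=47
Average completion = 133/6 = 22.1667

22.1667


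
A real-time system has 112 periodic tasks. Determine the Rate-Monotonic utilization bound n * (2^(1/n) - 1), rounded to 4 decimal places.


Compute 2^(1/112) = 1.0062080044
Subtract 1: 1.0062080044 - 1 = 0.0062080044
Multiply by n: 112 * 0.0062080044 = 0.6952964928
Round to 4 dp: 0.6953

0.6953


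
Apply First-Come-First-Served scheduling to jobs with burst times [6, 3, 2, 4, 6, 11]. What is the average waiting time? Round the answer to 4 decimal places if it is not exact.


FCFS order (as given): [6, 3, 2, 4, 6, 11]
Waiting times:
  Job 1: wait = 0
  Job 2: wait = 6
  Job 3: wait = 9
  Job 4: wait = 11
  Job 5: wait = 15
  Job 6: wait = 21
Sum of waiting times = 62
Average waiting time = 62/6 = 10.3333

10.3333


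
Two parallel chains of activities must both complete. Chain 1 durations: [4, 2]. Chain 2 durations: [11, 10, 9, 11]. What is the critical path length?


Path A total = 4 + 2 = 6
Path B total = 11 + 10 + 9 + 11 = 41
Critical path = longest path = max(6, 41) = 41

41


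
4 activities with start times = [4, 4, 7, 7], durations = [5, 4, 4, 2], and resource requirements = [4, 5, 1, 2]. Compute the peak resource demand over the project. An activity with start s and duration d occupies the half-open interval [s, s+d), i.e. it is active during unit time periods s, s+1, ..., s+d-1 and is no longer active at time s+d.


Each activity i is active on [start_i, start_i + duration_i).
Compute total resource usage per time slot:
  t=0: active resources = [], total = 0
  t=1: active resources = [], total = 0
  t=2: active resources = [], total = 0
  t=3: active resources = [], total = 0
  t=4: active resources = [4, 5], total = 9
  t=5: active resources = [4, 5], total = 9
  t=6: active resources = [4, 5], total = 9
  t=7: active resources = [4, 5, 1, 2], total = 12
  t=8: active resources = [4, 1, 2], total = 7
  t=9: active resources = [1], total = 1
  t=10: active resources = [1], total = 1
Peak resource demand = 12

12


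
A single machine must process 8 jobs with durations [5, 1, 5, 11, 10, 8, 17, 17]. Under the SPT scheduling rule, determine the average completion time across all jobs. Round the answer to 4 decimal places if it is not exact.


Sort jobs by processing time (SPT order): [1, 5, 5, 8, 10, 11, 17, 17]
Compute completion times sequentially:
  Job 1: processing = 1, completes at 1
  Job 2: processing = 5, completes at 6
  Job 3: processing = 5, completes at 11
  Job 4: processing = 8, completes at 19
  Job 5: processing = 10, completes at 29
  Job 6: processing = 11, completes at 40
  Job 7: processing = 17, completes at 57
  Job 8: processing = 17, completes at 74
Sum of completion times = 237
Average completion time = 237/8 = 29.625

29.625


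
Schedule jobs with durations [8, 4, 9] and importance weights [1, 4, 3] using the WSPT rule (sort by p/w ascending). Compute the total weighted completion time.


Compute p/w ratios and sort ascending (WSPT): [(4, 4), (9, 3), (8, 1)]
Compute weighted completion times:
  Job (p=4,w=4): C=4, w*C=4*4=16
  Job (p=9,w=3): C=13, w*C=3*13=39
  Job (p=8,w=1): C=21, w*C=1*21=21
Total weighted completion time = 76

76


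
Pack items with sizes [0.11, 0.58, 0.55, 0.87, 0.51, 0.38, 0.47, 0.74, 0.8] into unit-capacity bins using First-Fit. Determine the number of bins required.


Place items sequentially using First-Fit:
  Item 0.11 -> new Bin 1
  Item 0.58 -> Bin 1 (now 0.69)
  Item 0.55 -> new Bin 2
  Item 0.87 -> new Bin 3
  Item 0.51 -> new Bin 4
  Item 0.38 -> Bin 2 (now 0.93)
  Item 0.47 -> Bin 4 (now 0.98)
  Item 0.74 -> new Bin 5
  Item 0.8 -> new Bin 6
Total bins used = 6

6


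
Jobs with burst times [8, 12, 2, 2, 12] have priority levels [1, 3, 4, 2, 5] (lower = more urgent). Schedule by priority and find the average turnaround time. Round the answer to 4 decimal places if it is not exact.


Sort by priority (ascending = highest first):
Order: [(1, 8), (2, 2), (3, 12), (4, 2), (5, 12)]
Completion times:
  Priority 1, burst=8, C=8
  Priority 2, burst=2, C=10
  Priority 3, burst=12, C=22
  Priority 4, burst=2, C=24
  Priority 5, burst=12, C=36
Average turnaround = 100/5 = 20.0

20.0


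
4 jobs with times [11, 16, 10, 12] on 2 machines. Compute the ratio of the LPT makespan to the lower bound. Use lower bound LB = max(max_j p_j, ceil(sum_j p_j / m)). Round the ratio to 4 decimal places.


LPT order: [16, 12, 11, 10]
Machine loads after assignment: [26, 23]
LPT makespan = 26
Lower bound = max(max_job, ceil(total/2)) = max(16, 25) = 25
Ratio = 26 / 25 = 1.04

1.04


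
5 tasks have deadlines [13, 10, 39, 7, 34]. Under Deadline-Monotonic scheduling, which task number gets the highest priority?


Sort tasks by relative deadline (ascending):
  Task 4: deadline = 7
  Task 2: deadline = 10
  Task 1: deadline = 13
  Task 5: deadline = 34
  Task 3: deadline = 39
Priority order (highest first): [4, 2, 1, 5, 3]
Highest priority task = 4

4


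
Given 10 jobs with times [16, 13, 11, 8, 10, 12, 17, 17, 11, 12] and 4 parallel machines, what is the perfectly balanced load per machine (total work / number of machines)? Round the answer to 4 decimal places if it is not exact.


Total processing time = 16 + 13 + 11 + 8 + 10 + 12 + 17 + 17 + 11 + 12 = 127
Number of machines = 4
Ideal balanced load = 127 / 4 = 31.75

31.75


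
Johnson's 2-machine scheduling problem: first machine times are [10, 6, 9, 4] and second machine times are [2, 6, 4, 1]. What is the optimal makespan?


Apply Johnson's rule:
  Group 1 (a <= b): [(2, 6, 6)]
  Group 2 (a > b): [(3, 9, 4), (1, 10, 2), (4, 4, 1)]
Optimal job order: [2, 3, 1, 4]
Schedule:
  Job 2: M1 done at 6, M2 done at 12
  Job 3: M1 done at 15, M2 done at 19
  Job 1: M1 done at 25, M2 done at 27
  Job 4: M1 done at 29, M2 done at 30
Makespan = 30

30


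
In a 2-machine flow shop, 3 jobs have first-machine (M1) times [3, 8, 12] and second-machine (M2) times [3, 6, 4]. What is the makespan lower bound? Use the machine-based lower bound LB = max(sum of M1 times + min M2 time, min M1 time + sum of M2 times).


LB1 = sum(M1 times) + min(M2 times) = 23 + 3 = 26
LB2 = min(M1 times) + sum(M2 times) = 3 + 13 = 16
Lower bound = max(LB1, LB2) = max(26, 16) = 26

26


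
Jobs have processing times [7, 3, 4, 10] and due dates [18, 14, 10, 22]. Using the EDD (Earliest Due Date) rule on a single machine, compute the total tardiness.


Sort by due date (EDD order): [(4, 10), (3, 14), (7, 18), (10, 22)]
Compute completion times and tardiness:
  Job 1: p=4, d=10, C=4, tardiness=max(0,4-10)=0
  Job 2: p=3, d=14, C=7, tardiness=max(0,7-14)=0
  Job 3: p=7, d=18, C=14, tardiness=max(0,14-18)=0
  Job 4: p=10, d=22, C=24, tardiness=max(0,24-22)=2
Total tardiness = 2

2


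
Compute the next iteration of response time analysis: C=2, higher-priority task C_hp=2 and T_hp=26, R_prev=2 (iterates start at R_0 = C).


R_next = C + ceil(R_prev / T_hp) * C_hp
ceil(2 / 26) = ceil(0.0769) = 1
Interference = 1 * 2 = 2
R_next = 2 + 2 = 4

4


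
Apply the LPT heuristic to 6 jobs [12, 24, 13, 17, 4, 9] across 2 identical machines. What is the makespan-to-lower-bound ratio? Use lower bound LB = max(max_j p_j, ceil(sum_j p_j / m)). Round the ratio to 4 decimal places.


LPT order: [24, 17, 13, 12, 9, 4]
Machine loads after assignment: [40, 39]
LPT makespan = 40
Lower bound = max(max_job, ceil(total/2)) = max(24, 40) = 40
Ratio = 40 / 40 = 1.0

1.0


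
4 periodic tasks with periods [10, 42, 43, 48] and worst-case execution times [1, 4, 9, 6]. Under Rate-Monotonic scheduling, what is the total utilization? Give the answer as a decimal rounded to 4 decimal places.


Compute individual utilizations (exact fractions):
  Task 1: C/T = 1/10 (approx. 0.1)
  Task 2: C/T = 4/42 = 2/21 (approx. 0.0952)
  Task 3: C/T = 9/43 (approx. 0.2093)
  Task 4: C/T = 6/48 = 1/8 (approx. 0.125)
Total utilization U = 1/10 + 2/21 + 9/43 + 1/8 = 19127/36120
Rounded to 4 decimal places: U = 0.5295
RM (Liu & Layland) bound for 4 tasks = 0.756828; compare with U = 19127/36120 (approx. 0.529540)
U <= bound, so schedulable by RM sufficient condition.

0.5295


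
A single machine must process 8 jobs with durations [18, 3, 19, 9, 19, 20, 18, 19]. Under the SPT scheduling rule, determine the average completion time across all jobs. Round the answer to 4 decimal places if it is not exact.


Sort jobs by processing time (SPT order): [3, 9, 18, 18, 19, 19, 19, 20]
Compute completion times sequentially:
  Job 1: processing = 3, completes at 3
  Job 2: processing = 9, completes at 12
  Job 3: processing = 18, completes at 30
  Job 4: processing = 18, completes at 48
  Job 5: processing = 19, completes at 67
  Job 6: processing = 19, completes at 86
  Job 7: processing = 19, completes at 105
  Job 8: processing = 20, completes at 125
Sum of completion times = 476
Average completion time = 476/8 = 59.5

59.5


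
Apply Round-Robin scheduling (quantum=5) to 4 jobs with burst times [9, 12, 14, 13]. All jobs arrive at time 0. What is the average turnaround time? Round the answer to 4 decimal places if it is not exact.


Time quantum = 5
Execution trace:
  J1 runs 5 units, time = 5
  J2 runs 5 units, time = 10
  J3 runs 5 units, time = 15
  J4 runs 5 units, time = 20
  J1 runs 4 units, time = 24
  J2 runs 5 units, time = 29
  J3 runs 5 units, time = 34
  J4 runs 5 units, time = 39
  J2 runs 2 units, time = 41
  J3 runs 4 units, time = 45
  J4 runs 3 units, time = 48
Finish times: [24, 41, 45, 48]
Average turnaround = 158/4 = 39.5

39.5


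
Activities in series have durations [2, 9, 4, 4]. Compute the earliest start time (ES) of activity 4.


Activity 4 starts after activities 1 through 3 complete.
Predecessor durations: [2, 9, 4]
ES = 2 + 9 + 4 = 15

15


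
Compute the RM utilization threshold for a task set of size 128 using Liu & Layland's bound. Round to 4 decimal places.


Compute 2^(1/128) = 1.0054299011
Subtract 1: 1.0054299011 - 1 = 0.0054299011
Multiply by n: 128 * 0.0054299011 = 0.6950273408
Round to 4 dp: 0.6950

0.6950


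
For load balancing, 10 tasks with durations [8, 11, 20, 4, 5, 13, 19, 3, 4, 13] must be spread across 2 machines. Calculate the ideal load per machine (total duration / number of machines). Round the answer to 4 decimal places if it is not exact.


Total processing time = 8 + 11 + 20 + 4 + 5 + 13 + 19 + 3 + 4 + 13 = 100
Number of machines = 2
Ideal balanced load = 100 / 2 = 50.0

50.0


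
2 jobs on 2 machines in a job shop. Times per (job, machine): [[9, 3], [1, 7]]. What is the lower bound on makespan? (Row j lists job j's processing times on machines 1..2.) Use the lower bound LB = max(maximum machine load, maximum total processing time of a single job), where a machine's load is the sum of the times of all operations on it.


Machine loads:
  Machine 1: 9 + 1 = 10
  Machine 2: 3 + 7 = 10
Max machine load = 10
Job totals:
  Job 1: 12
  Job 2: 8
Max job total = 12
Lower bound = max(10, 12) = 12

12


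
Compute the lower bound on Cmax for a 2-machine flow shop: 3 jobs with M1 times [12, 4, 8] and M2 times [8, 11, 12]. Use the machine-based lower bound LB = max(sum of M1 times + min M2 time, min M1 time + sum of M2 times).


LB1 = sum(M1 times) + min(M2 times) = 24 + 8 = 32
LB2 = min(M1 times) + sum(M2 times) = 4 + 31 = 35
Lower bound = max(LB1, LB2) = max(32, 35) = 35

35


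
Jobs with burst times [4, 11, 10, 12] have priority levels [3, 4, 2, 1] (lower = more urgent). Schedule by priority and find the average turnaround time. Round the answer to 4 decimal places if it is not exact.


Sort by priority (ascending = highest first):
Order: [(1, 12), (2, 10), (3, 4), (4, 11)]
Completion times:
  Priority 1, burst=12, C=12
  Priority 2, burst=10, C=22
  Priority 3, burst=4, C=26
  Priority 4, burst=11, C=37
Average turnaround = 97/4 = 24.25

24.25


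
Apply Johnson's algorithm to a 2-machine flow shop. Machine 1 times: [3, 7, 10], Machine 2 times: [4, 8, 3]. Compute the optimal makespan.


Apply Johnson's rule:
  Group 1 (a <= b): [(1, 3, 4), (2, 7, 8)]
  Group 2 (a > b): [(3, 10, 3)]
Optimal job order: [1, 2, 3]
Schedule:
  Job 1: M1 done at 3, M2 done at 7
  Job 2: M1 done at 10, M2 done at 18
  Job 3: M1 done at 20, M2 done at 23
Makespan = 23

23


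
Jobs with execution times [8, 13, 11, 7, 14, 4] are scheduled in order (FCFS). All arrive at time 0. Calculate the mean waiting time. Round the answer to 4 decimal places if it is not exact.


FCFS order (as given): [8, 13, 11, 7, 14, 4]
Waiting times:
  Job 1: wait = 0
  Job 2: wait = 8
  Job 3: wait = 21
  Job 4: wait = 32
  Job 5: wait = 39
  Job 6: wait = 53
Sum of waiting times = 153
Average waiting time = 153/6 = 25.5

25.5


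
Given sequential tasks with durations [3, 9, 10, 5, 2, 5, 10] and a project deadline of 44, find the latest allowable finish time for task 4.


LF(activity 4) = deadline - sum of successor durations
Successors: activities 5 through 7 with durations [2, 5, 10]
Sum of successor durations = 17
LF = 44 - 17 = 27

27


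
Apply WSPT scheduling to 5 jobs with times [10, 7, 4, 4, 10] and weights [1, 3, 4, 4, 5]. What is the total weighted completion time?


Compute p/w ratios and sort ascending (WSPT): [(4, 4), (4, 4), (10, 5), (7, 3), (10, 1)]
Compute weighted completion times:
  Job (p=4,w=4): C=4, w*C=4*4=16
  Job (p=4,w=4): C=8, w*C=4*8=32
  Job (p=10,w=5): C=18, w*C=5*18=90
  Job (p=7,w=3): C=25, w*C=3*25=75
  Job (p=10,w=1): C=35, w*C=1*35=35
Total weighted completion time = 248

248


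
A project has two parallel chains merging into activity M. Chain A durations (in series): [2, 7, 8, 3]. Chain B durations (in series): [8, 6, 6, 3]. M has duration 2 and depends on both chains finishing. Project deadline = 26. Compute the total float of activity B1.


Forward pass: ES(B1) = sum of predecessors on chain B = 0
EF = ES + duration = 0 + 8 = 8
Backward pass: LF(M) = deadline = 26; LS(M) = 26 - 2 = 24
LF(B1) = LS(M) - sum(successors on chain B) = 24 - 15 = 9
LS = LF - duration = 9 - 8 = 1
Total float = LS - ES = 1 - 0 = 1

1


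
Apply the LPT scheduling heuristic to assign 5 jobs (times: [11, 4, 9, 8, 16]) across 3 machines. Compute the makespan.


Sort jobs in decreasing order (LPT): [16, 11, 9, 8, 4]
Assign each job to the least loaded machine:
  Machine 1: jobs [16], load = 16
  Machine 2: jobs [11, 4], load = 15
  Machine 3: jobs [9, 8], load = 17
Makespan = max load = 17

17


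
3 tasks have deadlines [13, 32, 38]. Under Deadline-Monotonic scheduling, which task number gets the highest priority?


Sort tasks by relative deadline (ascending):
  Task 1: deadline = 13
  Task 2: deadline = 32
  Task 3: deadline = 38
Priority order (highest first): [1, 2, 3]
Highest priority task = 1

1


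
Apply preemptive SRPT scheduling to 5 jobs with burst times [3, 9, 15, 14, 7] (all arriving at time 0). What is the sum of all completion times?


Since all jobs arrive at t=0, SRPT equals SPT ordering.
SPT order: [3, 7, 9, 14, 15]
Completion times:
  Job 1: p=3, C=3
  Job 2: p=7, C=10
  Job 3: p=9, C=19
  Job 4: p=14, C=33
  Job 5: p=15, C=48
Total completion time = 3 + 10 + 19 + 33 + 48 = 113

113


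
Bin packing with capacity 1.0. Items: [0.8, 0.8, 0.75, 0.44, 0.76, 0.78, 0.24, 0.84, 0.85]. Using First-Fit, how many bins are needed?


Place items sequentially using First-Fit:
  Item 0.8 -> new Bin 1
  Item 0.8 -> new Bin 2
  Item 0.75 -> new Bin 3
  Item 0.44 -> new Bin 4
  Item 0.76 -> new Bin 5
  Item 0.78 -> new Bin 6
  Item 0.24 -> Bin 3 (now 0.99)
  Item 0.84 -> new Bin 7
  Item 0.85 -> new Bin 8
Total bins used = 8

8


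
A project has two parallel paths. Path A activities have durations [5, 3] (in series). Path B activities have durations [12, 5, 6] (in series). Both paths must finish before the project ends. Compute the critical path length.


Path A total = 5 + 3 = 8
Path B total = 12 + 5 + 6 = 23
Critical path = longest path = max(8, 23) = 23

23


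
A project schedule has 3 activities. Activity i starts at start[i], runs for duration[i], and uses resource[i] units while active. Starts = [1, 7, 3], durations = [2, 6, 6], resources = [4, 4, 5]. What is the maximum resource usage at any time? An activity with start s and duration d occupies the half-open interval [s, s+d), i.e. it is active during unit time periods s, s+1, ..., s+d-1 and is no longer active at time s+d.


Each activity i is active on [start_i, start_i + duration_i).
Compute total resource usage per time slot:
  t=0: active resources = [], total = 0
  t=1: active resources = [4], total = 4
  t=2: active resources = [4], total = 4
  t=3: active resources = [5], total = 5
  t=4: active resources = [5], total = 5
  t=5: active resources = [5], total = 5
  t=6: active resources = [5], total = 5
  t=7: active resources = [4, 5], total = 9
  t=8: active resources = [4, 5], total = 9
  t=9: active resources = [4], total = 4
  t=10: active resources = [4], total = 4
  t=11: active resources = [4], total = 4
  t=12: active resources = [4], total = 4
Peak resource demand = 9

9


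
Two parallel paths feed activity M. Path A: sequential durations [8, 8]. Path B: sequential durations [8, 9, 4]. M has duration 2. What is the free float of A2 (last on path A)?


ES(A2) = sum of predecessors on chain A = 8
EF(A2) = ES + duration = 8 + 8 = 16
Successor of A2 is M. ES(M) = max(sum(A), sum(B)) = max(16, 21) = 21
Free float = ES(successor) - EF(current) = 21 - 16 = 5

5


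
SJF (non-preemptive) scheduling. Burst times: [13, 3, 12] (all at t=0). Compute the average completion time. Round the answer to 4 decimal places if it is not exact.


SJF order (ascending): [3, 12, 13]
Completion times:
  Job 1: burst=3, C=3
  Job 2: burst=12, C=15
  Job 3: burst=13, C=28
Average completion = 46/3 = 15.3333

15.3333


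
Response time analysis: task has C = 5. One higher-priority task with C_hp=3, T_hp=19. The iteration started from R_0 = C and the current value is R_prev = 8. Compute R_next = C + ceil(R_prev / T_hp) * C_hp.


R_next = C + ceil(R_prev / T_hp) * C_hp
ceil(8 / 19) = ceil(0.4211) = 1
Interference = 1 * 3 = 3
R_next = 5 + 3 = 8
R_next = R_prev, so the iteration has converged (response time = 8).

8


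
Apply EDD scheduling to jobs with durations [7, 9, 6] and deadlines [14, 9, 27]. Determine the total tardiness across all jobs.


Sort by due date (EDD order): [(9, 9), (7, 14), (6, 27)]
Compute completion times and tardiness:
  Job 1: p=9, d=9, C=9, tardiness=max(0,9-9)=0
  Job 2: p=7, d=14, C=16, tardiness=max(0,16-14)=2
  Job 3: p=6, d=27, C=22, tardiness=max(0,22-27)=0
Total tardiness = 2

2
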